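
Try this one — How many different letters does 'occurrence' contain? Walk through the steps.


Unique letters in 'occurrence': {c, e, n, o, r, u} = 6 distinct letters.

6


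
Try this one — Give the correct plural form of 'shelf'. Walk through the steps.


Apply rule: Change -f to -ves. 'shelf' becomes 'shelves'.

shelves


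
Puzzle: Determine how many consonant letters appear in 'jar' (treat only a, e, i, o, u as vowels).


Consonants in 'jar': j, r = 2 consonants.

2


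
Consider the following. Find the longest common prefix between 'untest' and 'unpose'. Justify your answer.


Compare from the start: 2 characters match: 'un'. Mismatch at position 3: 't' vs 'p'.

un


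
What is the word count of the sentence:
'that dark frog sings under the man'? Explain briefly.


Split into words: that | dark | frog | sings | under | the | man = 7 words.

7


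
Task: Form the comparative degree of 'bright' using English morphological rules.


Apply comparative formation (add -er): 'bright' -> 'brighter'.

brighter


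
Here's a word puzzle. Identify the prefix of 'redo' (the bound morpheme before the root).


The word 'redo' = 're' (prefix) + 'do' (root). The prefix is 're'.

re


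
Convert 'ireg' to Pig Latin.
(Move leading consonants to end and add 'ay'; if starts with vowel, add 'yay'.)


'ireg' starts with a vowel, so add 'yay': 'iregyay'.

iregyay


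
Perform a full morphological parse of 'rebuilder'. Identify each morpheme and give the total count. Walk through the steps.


Step 1: Identify prefix: 're' (meaning: again)
Step 2: Identify root: 'build'
Step 3: Identify suffix(es): 'er'
Decomposition: re- (prefix: again) + build (root) + -er (suffix: one who)
Total morphemes: 3

3 morphemes (re- (prefix: again) + build (root) + -er (suffix: one who))


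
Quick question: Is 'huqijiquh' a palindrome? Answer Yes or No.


Forward: 'huqijiquh'
Reversed: 'huqijiquh'
They are identical.

Yes


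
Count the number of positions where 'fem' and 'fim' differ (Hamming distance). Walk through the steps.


Alignment:
Position 1: 'f' vs 'f' = match
Position 2: 'e' vs 'i' = DIFFER
Position 3: 'm' vs 'm' = match
Total differences: 1

1


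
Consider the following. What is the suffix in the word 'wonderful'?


The word 'wonderful' = 'wonder' (root) + '-ful' (suffix). The suffix is '-ful'.

ful


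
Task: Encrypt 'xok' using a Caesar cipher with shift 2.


Shift each letter by 2: x -> z, o -> q, k -> m. Result: 'zqm'.

zqm


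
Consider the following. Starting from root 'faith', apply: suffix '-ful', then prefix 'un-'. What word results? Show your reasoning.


Step 1: Add suffix '-ful' to 'faith' = 'faithful'
Step 2: Add prefix 'un-' to 'faithful' = 'unfaithful'

unfaithful


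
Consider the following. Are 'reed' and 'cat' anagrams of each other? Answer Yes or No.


Sorted letters of 'reed': 'deer'
Sorted letters of 'cat': 'act'
They do not match.

No


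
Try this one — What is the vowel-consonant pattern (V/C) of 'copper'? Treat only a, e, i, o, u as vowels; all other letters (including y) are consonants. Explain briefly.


Letter mapping: c = C, o = V, p = C, p = C, e = V, r = C.

CVCCVC


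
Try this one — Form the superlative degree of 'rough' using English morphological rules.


Apply superlative formation (add -est): 'rough' -> 'roughest'.

roughest


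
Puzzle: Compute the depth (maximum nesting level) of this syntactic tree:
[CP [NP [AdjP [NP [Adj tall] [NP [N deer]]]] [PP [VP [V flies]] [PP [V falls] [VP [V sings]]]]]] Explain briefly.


Count bracket nesting levels:
'[' at pos 0: depth = 1
'[' at pos 4: depth = 2
'[' at pos 8: depth = 3
'[' at pos 14: depth = 4
'[' at pos 18: depth = 5
'[' at pos 29: depth = 5
'[' at pos 33: depth = 6
'[' at pos 45: depth = 3
'[' at pos 49: depth = 4
'[' at pos 53: depth = 5
'[' at pos 64: depth = 4
'[' at pos 68: depth = 5
'[' at pos 78: depth = 5
'[' at pos 82: depth = 6
Maximum depth reached: 6

6


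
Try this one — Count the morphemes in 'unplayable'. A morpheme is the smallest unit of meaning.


Decomposition: un- (prefix) + play (root) + -able (suffix) = 3 morpheme(s)

3 morphemes


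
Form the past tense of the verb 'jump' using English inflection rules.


Apply rule: Add -ed. 'jump' becomes 'jumped'.

jumped


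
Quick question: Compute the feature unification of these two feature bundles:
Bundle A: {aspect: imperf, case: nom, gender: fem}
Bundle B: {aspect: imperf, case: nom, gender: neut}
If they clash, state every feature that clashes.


Compare features:
aspect: A=imperf vs B=imperf -> unified: imperf
case: A=nom vs B=nom -> unified: nom
gender: A=fem vs B=neut -> CLASH
Clash detected on feature 'gender' (fem vs neut); unification fails.

CLASH on 'gender' (fem vs neut)


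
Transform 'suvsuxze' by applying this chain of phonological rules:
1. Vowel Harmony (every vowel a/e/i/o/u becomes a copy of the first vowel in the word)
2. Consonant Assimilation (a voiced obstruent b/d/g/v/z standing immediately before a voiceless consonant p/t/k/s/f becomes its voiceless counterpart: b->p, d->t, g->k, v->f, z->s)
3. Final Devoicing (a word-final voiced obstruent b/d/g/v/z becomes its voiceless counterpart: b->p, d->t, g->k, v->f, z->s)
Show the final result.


Starting form: 'suvsuxze'
Rule 1: Vowel Harmony: all vowels become 'u' (matching first vowel). 'suvsuxze' -> 'suvsuxzu'
Rule 2: Consonant Assimilation: voiced obstruent before voiceless consonant becomes voiceless ('vs' -> 'fs'). 'suvsuxzu' -> 'sufsuxzu'
Rule 3: Final Devoicing: the word ends in the vowel 'u', not a consonant. No change.
Final form: 'sufsuxzu'

sufsuxzu


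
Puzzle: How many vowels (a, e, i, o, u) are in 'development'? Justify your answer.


Vowels in 'development': e, e, o, e = 4 vowels.

4


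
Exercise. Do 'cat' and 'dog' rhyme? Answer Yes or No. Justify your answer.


Rime (stressed vowel + following sounds) of 'cat': -at = /æt/
Rime of 'dog': -og = /ɒg/
/æt/ and /ɒg/ are different ending sounds, so the words do not rhyme.

No


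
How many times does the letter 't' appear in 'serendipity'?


Letter 't' in 'serendipity': found at position(s) 10 = 1 occurrence(s).

1


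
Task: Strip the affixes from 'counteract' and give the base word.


Remove prefix 'counter' from 'counteract' to get root 'act'.

act


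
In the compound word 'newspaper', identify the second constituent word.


Split 'newspaper' into 'news' + 'paper'. The second part is 'paper'.

paper


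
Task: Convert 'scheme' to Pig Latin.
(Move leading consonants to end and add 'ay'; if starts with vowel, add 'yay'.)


'scheme': move consonant cluster 'sch' to end and add 'ay': 'emeschay'.

emeschay


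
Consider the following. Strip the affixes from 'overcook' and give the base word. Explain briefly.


Remove prefix 'over' from 'overcook' to get root 'cook'.

cook


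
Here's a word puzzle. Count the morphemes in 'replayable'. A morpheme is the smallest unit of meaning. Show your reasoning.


Decomposition: re- (prefix) + play (root) + -able (suffix) = 3 morpheme(s)

3 morphemes


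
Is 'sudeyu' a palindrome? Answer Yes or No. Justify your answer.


Forward: 'sudeyu'
Reversed: 'uyedus'
They differ.

No


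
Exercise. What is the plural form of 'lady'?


Apply rule: Change -y to -ies (consonant + y). 'lady' becomes 'ladies'.

ladies


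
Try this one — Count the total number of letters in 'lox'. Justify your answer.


Spell out 'lox' and number each letter: l(1), o(2), x(3). Total: 3 letters.

3


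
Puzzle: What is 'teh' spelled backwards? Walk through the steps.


Reverse 'teh' character by character: 'het'.

het


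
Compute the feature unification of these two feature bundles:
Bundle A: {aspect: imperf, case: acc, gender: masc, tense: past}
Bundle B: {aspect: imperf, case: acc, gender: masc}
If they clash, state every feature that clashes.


Compare features:
aspect: A=imperf vs B=imperf -> unified: imperf
case: A=acc vs B=acc -> unified: acc
gender: A=masc vs B=masc -> unified: masc
tense: A=past vs B=_ -> unified: past
No clashes found.

Unified: {aspect: imperf, case: acc, gender: masc, tense: past}


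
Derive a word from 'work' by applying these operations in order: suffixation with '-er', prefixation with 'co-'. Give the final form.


Step 1: Add suffix '-er' to 'work' = 'worker'
Step 2: Add prefix 'co-' to 'worker' = 'coworker'

coworker


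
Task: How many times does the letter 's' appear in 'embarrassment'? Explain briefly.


Letter 's' in 'embarrassment': found at position(s) 8, 9 = 2 occurrence(s).

2


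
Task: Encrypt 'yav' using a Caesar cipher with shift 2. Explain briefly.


Shift each letter by 2: y -> a, a -> c, v -> x. Result: 'acx'.

acx


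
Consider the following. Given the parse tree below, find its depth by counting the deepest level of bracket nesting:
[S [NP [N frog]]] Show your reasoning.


Count bracket nesting levels:
'[' at pos 0: depth = 1
'[' at pos 3: depth = 2
'[' at pos 7: depth = 3
Maximum depth reached: 3

3


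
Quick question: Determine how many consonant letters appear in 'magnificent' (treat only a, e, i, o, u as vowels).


Consonants in 'magnificent': m, g, n, f, c, n, t = 7 consonants.

7


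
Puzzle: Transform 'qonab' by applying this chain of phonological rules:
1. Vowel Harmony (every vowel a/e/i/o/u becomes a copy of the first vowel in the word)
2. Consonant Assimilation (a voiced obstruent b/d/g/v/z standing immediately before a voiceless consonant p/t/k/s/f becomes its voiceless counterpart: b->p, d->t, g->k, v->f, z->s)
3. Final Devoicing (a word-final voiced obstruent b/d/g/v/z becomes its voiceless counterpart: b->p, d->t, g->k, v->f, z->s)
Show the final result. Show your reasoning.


Starting form: 'qonab'
Rule 1: Vowel Harmony: all vowels become 'o' (matching first vowel). 'qonab' -> 'qonob'
Rule 2: Consonant Assimilation: no voiced obstruent (b/d/g/v/z) stands immediately before a voiceless consonant (p/t/k/s/f). No change.
Rule 3: Final Devoicing: word-final voiced obstruent 'b' becomes voiceless 'p'. 'qonob' -> 'qonop'
Final form: 'qonop'

qonop


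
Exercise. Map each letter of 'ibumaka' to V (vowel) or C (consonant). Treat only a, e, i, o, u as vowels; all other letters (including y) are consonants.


Letter mapping: i = V, b = C, u = V, m = C, a = V, k = C, a = V.

VCVCVCV


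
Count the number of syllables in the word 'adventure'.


Break 'adventure' into syllables: ad-ven-ture -> ad | ven | ture = 3 syllables

3 syllables


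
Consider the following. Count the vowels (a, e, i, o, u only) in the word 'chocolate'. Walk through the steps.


Vowels in 'chocolate': o, o, a, e = 4 vowels.

4


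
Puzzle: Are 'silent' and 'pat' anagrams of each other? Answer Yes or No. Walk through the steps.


Sorted letters of 'silent': 'eilnst'
Sorted letters of 'pat': 'apt'
They do not match.

No


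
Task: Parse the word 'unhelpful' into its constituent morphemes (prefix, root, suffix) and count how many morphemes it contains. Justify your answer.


Step 1: Identify prefix: 'un' (meaning: not/reverse)
Step 2: Identify root: 'help'
Step 3: Identify suffix(es): 'ful'
Decomposition: un- (prefix: not/reverse) + help (root) + -ful (suffix: full of)
Total morphemes: 3

3 morphemes (un- (prefix: not/reverse) + help (root) + -ful (suffix: full of))


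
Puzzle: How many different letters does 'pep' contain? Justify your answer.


Unique letters in 'pep': {e, p} = 2 distinct letters.

2


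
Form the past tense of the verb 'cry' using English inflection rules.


Apply rule: Change -y to -ied. 'cry' becomes 'cried'.

cried


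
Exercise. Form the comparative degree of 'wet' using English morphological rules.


Apply comparative formation (double final consonant, add -er): 'wet' -> 'wetter'.

wetter


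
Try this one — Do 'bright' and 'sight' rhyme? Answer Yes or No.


Rime (stressed vowel + following sounds) of 'bright': -ight = /aɪt/
Rime of 'sight': -ight = /aɪt/
/aɪt/ and /aɪt/ are the same ending sound, so the words rhyme.

Yes


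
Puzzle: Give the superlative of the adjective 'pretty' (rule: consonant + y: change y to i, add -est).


Apply superlative formation (consonant + y: change y to i, add -est): 'pretty' -> 'prettiest'.

prettiest


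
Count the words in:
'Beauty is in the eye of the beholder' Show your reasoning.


Split into words: Beauty | is | in | the | eye | of | the | beholder = 8 words.

8


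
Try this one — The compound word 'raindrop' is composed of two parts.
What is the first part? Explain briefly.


Split 'raindrop' into 'rain' + 'drop'. The first part is 'rain'.

rain


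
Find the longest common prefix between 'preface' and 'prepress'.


Compare from the start: 3 characters match: 'pre'. Mismatch at position 4: 'f' vs 'p'.

pre


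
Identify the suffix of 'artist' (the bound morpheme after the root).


The word 'artist' = 'art' (root) + '-ist' (suffix). The suffix is '-ist'.

ist


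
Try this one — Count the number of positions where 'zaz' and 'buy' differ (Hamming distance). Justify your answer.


Alignment:
Position 1: 'z' vs 'b' = DIFFER
Position 2: 'a' vs 'u' = DIFFER
Position 3: 'z' vs 'y' = DIFFER
Total differences: 3

3


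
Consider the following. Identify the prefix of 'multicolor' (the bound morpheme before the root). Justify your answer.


The word 'multicolor' = 'multi' (prefix) + 'color' (root). The prefix is 'multi'.

multi


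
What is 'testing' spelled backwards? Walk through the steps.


Reverse 'testing' character by character: 'gnitset'.

gnitset


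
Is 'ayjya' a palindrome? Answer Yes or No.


Forward: 'ayjya'
Reversed: 'ayjya'
They are identical.

Yes


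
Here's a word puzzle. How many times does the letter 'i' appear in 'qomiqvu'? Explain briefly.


Letter 'i' in 'qomiqvu': found at position(s) 4 = 1 occurrence(s).

1


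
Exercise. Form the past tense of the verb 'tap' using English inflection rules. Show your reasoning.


Apply rule: Double final consonant and add -ed. 'tap' becomes 'tapped'.

tapped


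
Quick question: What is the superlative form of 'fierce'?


Apply superlative formation (ends in e: add -st): 'fierce' -> 'fiercest'.

fiercest


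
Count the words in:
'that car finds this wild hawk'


Split into words: that | car | finds | this | wild | hawk = 6 words.

6


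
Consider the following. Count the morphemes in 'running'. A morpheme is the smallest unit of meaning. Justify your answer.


Decomposition: run (root) + -ing (suffix) = 2 morpheme(s)

2 morphemes


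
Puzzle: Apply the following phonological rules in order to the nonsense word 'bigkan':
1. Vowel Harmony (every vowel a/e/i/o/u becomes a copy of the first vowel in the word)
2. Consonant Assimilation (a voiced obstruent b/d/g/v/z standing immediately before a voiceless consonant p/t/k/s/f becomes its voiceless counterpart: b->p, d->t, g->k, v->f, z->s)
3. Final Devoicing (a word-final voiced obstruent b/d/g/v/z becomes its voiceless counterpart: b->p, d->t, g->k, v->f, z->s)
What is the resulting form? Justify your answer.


Starting form: 'bigkan'
Rule 1: Vowel Harmony: all vowels become 'i' (matching first vowel). 'bigkan' -> 'bigkin'
Rule 2: Consonant Assimilation: voiced obstruent before voiceless consonant becomes voiceless ('gk' -> 'kk'). 'bigkin' -> 'bikkin'
Rule 3: Final Devoicing: final consonant 'n' is not one of the voiced obstruents b/d/g/v/z. No change.
Final form: 'bikkin'

bikkin


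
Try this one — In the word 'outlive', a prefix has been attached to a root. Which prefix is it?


The word 'outlive' = 'out' (prefix) + 'live' (root). The prefix is 'out'.

out


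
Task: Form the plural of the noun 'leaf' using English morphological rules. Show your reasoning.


Apply rule: Change -f to -ves. 'leaf' becomes 'leaves'.

leaves


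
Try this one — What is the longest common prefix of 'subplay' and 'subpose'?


Compare from the start: 4 characters match: 'subp'. Mismatch at position 5: 'l' vs 'o'.

subp


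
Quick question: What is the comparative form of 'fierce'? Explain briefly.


Apply comparative formation (ends in e: add -r): 'fierce' -> 'fiercer'.

fiercer


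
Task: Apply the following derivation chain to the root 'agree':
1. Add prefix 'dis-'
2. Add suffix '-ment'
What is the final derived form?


Step 1: Add prefix 'dis-' to 'agree' = 'disagree'
Step 2: Add suffix '-ment' to 'disagree' = 'disagreement'

disagreement


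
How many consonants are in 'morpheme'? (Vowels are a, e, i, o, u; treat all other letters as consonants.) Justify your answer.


Consonants in 'morpheme': m, r, p, h, m = 5 consonants.

5


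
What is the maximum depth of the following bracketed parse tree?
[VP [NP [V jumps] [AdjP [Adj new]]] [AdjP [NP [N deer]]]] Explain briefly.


Count bracket nesting levels:
'[' at pos 0: depth = 1
'[' at pos 4: depth = 2
'[' at pos 8: depth = 3
'[' at pos 18: depth = 3
'[' at pos 24: depth = 4
'[' at pos 36: depth = 2
'[' at pos 42: depth = 3
'[' at pos 46: depth = 4
Maximum depth reached: 4

4


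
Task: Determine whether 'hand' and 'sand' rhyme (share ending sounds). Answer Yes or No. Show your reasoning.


Rime (stressed vowel + following sounds) of 'hand': -and = /ænd/
Rime of 'sand': -and = /ænd/
/ænd/ and /ænd/ are the same ending sound, so the words rhyme.

Yes


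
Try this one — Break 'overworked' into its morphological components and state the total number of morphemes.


Step 1: Identify prefix: 'over' (meaning: excessively)
Step 2: Identify root: 'work'
Step 3: Identify suffix(es): 'ed'
Decomposition: over- (prefix: excessively) + work (root) + -ed (suffix: past)
Total morphemes: 3

3 morphemes (over- (prefix: excessively) + work (root) + -ed (suffix: past))


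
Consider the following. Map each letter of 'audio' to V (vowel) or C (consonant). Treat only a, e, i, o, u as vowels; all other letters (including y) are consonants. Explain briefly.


Letter mapping: a = V, u = V, d = C, i = V, o = V.

VVCVV


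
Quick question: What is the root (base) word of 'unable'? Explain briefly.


Remove prefix 'un' from 'unable' to get root 'able'.

able


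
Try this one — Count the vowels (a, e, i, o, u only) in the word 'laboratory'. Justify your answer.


Vowels in 'laboratory': a, o, a, o = 4 vowels.

4


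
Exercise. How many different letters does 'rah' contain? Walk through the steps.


Unique letters in 'rah': {a, h, r} = 3 distinct letters.

3


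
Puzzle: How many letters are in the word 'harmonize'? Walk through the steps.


Spell out 'harmonize' and number each letter: h(1), a(2), r(3), m(4), o(5), n(6), i(7), z(8), e(9). Total: 9 letters.

9


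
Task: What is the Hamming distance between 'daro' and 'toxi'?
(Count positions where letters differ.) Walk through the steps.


Alignment:
Position 1: 'd' vs 't' = DIFFER
Position 2: 'a' vs 'o' = DIFFER
Position 3: 'r' vs 'x' = DIFFER
Position 4: 'o' vs 'i' = DIFFER
Total differences: 4

4


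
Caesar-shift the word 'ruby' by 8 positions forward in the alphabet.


Shift each letter by 8: r -> z, u -> c, b -> j, y -> g. Result: 'zcjg'.

zcjg


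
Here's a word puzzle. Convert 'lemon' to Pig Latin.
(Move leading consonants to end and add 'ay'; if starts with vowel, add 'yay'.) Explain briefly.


'lemon': move consonant cluster 'l' to end and add 'ay': 'emonlay'.

emonlay


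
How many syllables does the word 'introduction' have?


Break 'introduction' into syllables: in-tro-duc-tion -> in | tro | duc | tion = 4 syllables

4 syllables


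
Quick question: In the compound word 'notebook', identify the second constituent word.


Split 'notebook' into 'note' + 'book'. The second part is 'book'.

book


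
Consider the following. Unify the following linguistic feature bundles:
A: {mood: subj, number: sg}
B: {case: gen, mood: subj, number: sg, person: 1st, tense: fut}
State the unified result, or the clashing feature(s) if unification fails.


Compare features:
case: A=_ vs B=gen -> unified: gen
mood: A=subj vs B=subj -> unified: subj
number: A=sg vs B=sg -> unified: sg
person: A=_ vs B=1st -> unified: 1st
tense: A=_ vs B=fut -> unified: fut
No clashes found.

Unified: {case: gen, mood: subj, number: sg, person: 1st, tense: fut}


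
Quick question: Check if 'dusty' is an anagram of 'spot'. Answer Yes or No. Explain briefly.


Sorted letters of 'dusty': 'dstuy'
Sorted letters of 'spot': 'opst'
They do not match.

No


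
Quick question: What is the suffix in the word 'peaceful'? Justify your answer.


The word 'peaceful' = 'peace' (root) + '-ful' (suffix). The suffix is '-ful'.

ful


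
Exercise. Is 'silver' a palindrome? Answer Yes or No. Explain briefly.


Forward: 'silver'
Reversed: 'revlis'
They differ.

No


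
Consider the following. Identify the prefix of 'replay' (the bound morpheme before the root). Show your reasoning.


The word 'replay' = 're' (prefix) + 'play' (root). The prefix is 're'.

re


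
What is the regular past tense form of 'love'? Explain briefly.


Apply rule: Add -d (word ends in -e). 'love' becomes 'loved'.

loved


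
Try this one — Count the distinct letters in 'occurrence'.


Unique letters in 'occurrence': {c, e, n, o, r, u} = 6 distinct letters.

6


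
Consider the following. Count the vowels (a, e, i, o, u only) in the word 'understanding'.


Vowels in 'understanding': u, e, a, i = 4 vowels.

4


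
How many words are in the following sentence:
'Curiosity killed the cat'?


Split into words: Curiosity | killed | the | cat = 4 words.

4


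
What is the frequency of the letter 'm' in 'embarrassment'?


Letter 'm' in 'embarrassment': found at position(s) 2, 10 = 2 occurrence(s).

2


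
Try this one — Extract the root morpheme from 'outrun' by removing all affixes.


Remove prefix 'out' from 'outrun' to get root 'run'.

run


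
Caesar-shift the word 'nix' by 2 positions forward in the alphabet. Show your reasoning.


Shift each letter by 2: n -> p, i -> k, x -> z. Result: 'pkz'.

pkz


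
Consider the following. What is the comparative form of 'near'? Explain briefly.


Apply comparative formation (add -er): 'near' -> 'nearer'.

nearer


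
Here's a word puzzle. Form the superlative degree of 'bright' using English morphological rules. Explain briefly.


Apply superlative formation (add -est): 'bright' -> 'brightest'.

brightest


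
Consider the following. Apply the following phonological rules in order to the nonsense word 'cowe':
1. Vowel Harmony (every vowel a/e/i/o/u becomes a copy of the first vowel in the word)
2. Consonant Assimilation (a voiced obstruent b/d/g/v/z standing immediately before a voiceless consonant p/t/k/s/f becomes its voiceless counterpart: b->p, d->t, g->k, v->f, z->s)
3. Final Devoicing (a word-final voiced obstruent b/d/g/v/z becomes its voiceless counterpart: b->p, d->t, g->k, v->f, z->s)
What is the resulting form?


Starting form: 'cowe'
Rule 1: Vowel Harmony: all vowels become 'o' (matching first vowel). 'cowe' -> 'cowo'
Rule 2: Consonant Assimilation: no voiced obstruent (b/d/g/v/z) stands immediately before a voiceless consonant (p/t/k/s/f). No change.
Rule 3: Final Devoicing: the word ends in the vowel 'o', not a consonant. No change.
Final form: 'cowo'

cowo


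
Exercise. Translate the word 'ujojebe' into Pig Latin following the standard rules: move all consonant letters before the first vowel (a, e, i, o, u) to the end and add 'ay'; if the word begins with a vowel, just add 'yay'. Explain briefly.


'ujojebe' starts with a vowel, so add 'yay': 'ujojebeyay'.

ujojebeyay


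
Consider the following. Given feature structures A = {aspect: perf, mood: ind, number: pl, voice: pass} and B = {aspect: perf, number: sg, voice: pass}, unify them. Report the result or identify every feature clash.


Compare features:
aspect: A=perf vs B=perf -> unified: perf
mood: A=ind vs B=_ -> unified: ind
number: A=pl vs B=sg -> CLASH
voice: A=pass vs B=pass -> unified: pass
Clash detected on feature 'number' (pl vs sg); unification fails.

CLASH on 'number' (pl vs sg)


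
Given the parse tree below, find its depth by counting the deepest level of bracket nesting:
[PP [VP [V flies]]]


Count bracket nesting levels:
'[' at pos 0: depth = 1
'[' at pos 4: depth = 2
'[' at pos 8: depth = 3
Maximum depth reached: 3

3


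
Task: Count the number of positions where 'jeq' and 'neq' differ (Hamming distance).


Alignment:
Position 1: 'j' vs 'n' = DIFFER
Position 2: 'e' vs 'e' = match
Position 3: 'q' vs 'q' = match
Total differences: 1

1


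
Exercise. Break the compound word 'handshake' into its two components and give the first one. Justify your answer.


Split 'handshake' into 'hand' + 'shake'. The first part is 'hand'.

hand


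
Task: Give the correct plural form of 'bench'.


Apply rule: Add -es (sibilant/fricative ending). 'bench' becomes 'benches'.

benches


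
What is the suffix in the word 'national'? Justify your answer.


The word 'national' = 'nation' (root) + '-al' (suffix). The suffix is '-al'.

al


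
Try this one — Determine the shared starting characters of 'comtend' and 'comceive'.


Compare from the start: 3 characters match: 'com'. Mismatch at position 4: 't' vs 'c'.

com


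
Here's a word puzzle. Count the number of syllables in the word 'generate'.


Break 'generate' into syllables: gen-er-ate -> gen | er | ate = 3 syllables

3 syllables


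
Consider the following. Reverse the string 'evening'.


Reverse 'evening' character by character: 'gnineve'.

gnineve


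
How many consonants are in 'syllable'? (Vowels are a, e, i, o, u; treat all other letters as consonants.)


Consonants in 'syllable': s, y, l, l, b, l = 6 consonants.

6


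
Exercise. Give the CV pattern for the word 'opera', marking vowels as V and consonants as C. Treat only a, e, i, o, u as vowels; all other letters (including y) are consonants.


Letter mapping: o = V, p = C, e = V, r = C, a = V.

VCVCV


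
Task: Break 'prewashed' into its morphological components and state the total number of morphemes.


Step 1: Identify prefix: 'pre' (meaning: before)
Step 2: Identify root: 'wash'
Step 3: Identify suffix(es): 'ed'
Decomposition: pre- (prefix: before) + wash (root) + -ed (suffix: past)
Total morphemes: 3

3 morphemes (pre- (prefix: before) + wash (root) + -ed (suffix: past))


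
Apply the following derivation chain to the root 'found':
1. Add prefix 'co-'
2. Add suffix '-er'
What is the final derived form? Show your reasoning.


Step 1: Add prefix 'co-' to 'found' = 'cofound'
Step 2: Add suffix '-er' to 'cofound' = 'cofounder'

cofounder


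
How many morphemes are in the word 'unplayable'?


Decomposition: un- (prefix) + play (root) + -able (suffix) = 3 morpheme(s)

3 morphemes


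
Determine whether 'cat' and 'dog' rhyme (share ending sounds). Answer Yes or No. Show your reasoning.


Rime (stressed vowel + following sounds) of 'cat': -at = /æt/
Rime of 'dog': -og = /ɒg/
/æt/ and /ɒg/ are different ending sounds, so the words do not rhyme.

No


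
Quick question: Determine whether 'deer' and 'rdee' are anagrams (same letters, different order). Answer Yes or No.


Sorted letters of 'deer': 'deer'
Sorted letters of 'rdee': 'deer'
They match.

Yes


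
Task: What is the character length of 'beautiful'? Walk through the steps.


Spell out 'beautiful' and number each letter: b(1), e(2), a(3), u(4), t(5), i(6), f(7), u(8), l(9). Total: 9 letters.

9


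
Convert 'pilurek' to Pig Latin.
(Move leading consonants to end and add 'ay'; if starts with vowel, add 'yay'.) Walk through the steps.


'pilurek': move consonant cluster 'p' to end and add 'ay': 'ilurekpay'.

ilurekpay


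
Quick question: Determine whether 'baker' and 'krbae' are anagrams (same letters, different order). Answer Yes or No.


Sorted letters of 'baker': 'abekr'
Sorted letters of 'krbae': 'abekr'
They match.

Yes


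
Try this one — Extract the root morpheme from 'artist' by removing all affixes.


Remove suffix '-ist' from 'artist' to get root 'art'.

art


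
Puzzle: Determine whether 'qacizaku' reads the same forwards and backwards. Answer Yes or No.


Forward: 'qacizaku'
Reversed: 'ukazicaq'
They differ.

No


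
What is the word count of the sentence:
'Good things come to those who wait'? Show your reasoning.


Split into words: Good | things | come | to | those | who | wait = 7 words.

7


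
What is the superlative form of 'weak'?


Apply superlative formation (add -est): 'weak' -> 'weakest'.

weakest


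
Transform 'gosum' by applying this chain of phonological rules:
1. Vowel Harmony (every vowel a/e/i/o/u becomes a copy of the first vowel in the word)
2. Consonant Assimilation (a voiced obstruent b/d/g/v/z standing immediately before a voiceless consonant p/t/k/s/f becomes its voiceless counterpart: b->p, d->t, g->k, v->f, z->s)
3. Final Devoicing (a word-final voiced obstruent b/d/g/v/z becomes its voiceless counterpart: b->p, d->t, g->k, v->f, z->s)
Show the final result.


Starting form: 'gosum'
Rule 1: Vowel Harmony: all vowels become 'o' (matching first vowel). 'gosum' -> 'gosom'
Rule 2: Consonant Assimilation: no voiced obstruent (b/d/g/v/z) stands immediately before a voiceless consonant (p/t/k/s/f). No change.
Rule 3: Final Devoicing: final consonant 'm' is not one of the voiced obstruents b/d/g/v/z. No change.
Final form: 'gosom'

gosom


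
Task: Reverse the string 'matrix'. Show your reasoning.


Reverse 'matrix' character by character: 'xirtam'.

xirtam


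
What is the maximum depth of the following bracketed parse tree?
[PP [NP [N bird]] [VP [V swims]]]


Count bracket nesting levels:
'[' at pos 0: depth = 1
'[' at pos 4: depth = 2
'[' at pos 8: depth = 3
'[' at pos 18: depth = 2
'[' at pos 22: depth = 3
Maximum depth reached: 3

3


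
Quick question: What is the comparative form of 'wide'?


Apply comparative formation (ends in e: add -r): 'wide' -> 'wider'.

wider


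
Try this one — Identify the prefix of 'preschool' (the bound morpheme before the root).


The word 'preschool' = 'pre' (prefix) + 'school' (root). The prefix is 'pre'.

pre


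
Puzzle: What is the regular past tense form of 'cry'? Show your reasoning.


Apply rule: Change -y to -ied. 'cry' becomes 'cried'.

cried


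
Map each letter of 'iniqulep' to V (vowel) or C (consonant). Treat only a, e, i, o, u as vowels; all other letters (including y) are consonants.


Letter mapping: i = V, n = C, i = V, q = C, u = V, l = C, e = V, p = C.

VCVCVCVC


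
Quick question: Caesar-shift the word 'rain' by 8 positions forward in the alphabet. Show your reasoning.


Shift each letter by 8: r -> z, a -> i, i -> q, n -> v. Result: 'ziqv'.

ziqv


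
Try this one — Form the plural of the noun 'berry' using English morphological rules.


Apply rule: Change -y to -ies (consonant + y). 'berry' becomes 'berries'.

berries


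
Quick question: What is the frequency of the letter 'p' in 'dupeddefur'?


Letter 'p' in 'dupeddefur': found at position(s) 3 = 1 occurrence(s).

1


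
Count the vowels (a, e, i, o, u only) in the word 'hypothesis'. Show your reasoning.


Vowels in 'hypothesis': o, e, i = 3 vowels.

3


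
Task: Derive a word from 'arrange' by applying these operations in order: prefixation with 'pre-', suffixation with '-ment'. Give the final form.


Step 1: Add prefix 'pre-' to 'arrange' = 'prearrange'
Step 2: Add suffix '-ment' to 'prearrange' = 'prearrangement'

prearrangement


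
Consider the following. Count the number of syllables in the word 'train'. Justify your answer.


Break 'train' into syllables: train -> train = 1 syllable

1 syllable


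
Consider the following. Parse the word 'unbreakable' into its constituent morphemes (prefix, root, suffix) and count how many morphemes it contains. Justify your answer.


Step 1: Identify prefix: 'un' (meaning: not/reverse)
Step 2: Identify root: 'break'
Step 3: Identify suffix(es): 'able'
Decomposition: un- (prefix: not/reverse) + break (root) + -able (suffix: capable of)
Total morphemes: 3

3 morphemes (un- (prefix: not/reverse) + break (root) + -able (suffix: capable of))


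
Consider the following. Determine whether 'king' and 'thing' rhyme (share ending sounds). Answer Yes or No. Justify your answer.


Rime (stressed vowel + following sounds) of 'king': -ing = /ɪŋ/
Rime of 'thing': -ing = /ɪŋ/
/ɪŋ/ and /ɪŋ/ are the same ending sound, so the words rhyme.

Yes


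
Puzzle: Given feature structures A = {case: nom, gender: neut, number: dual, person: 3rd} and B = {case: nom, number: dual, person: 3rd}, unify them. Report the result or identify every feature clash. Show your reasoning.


Compare features:
case: A=nom vs B=nom -> unified: nom
gender: A=neut vs B=_ -> unified: neut
number: A=dual vs B=dual -> unified: dual
person: A=3rd vs B=3rd -> unified: 3rd
No clashes found.

Unified: {case: nom, gender: neut, number: dual, person: 3rd}


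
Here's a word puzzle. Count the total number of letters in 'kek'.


Spell out 'kek' and number each letter: k(1), e(2), k(3). Total: 3 letters.

3


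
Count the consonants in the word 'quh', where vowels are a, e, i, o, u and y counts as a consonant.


Consonants in 'quh': q, h = 2 consonants.

2


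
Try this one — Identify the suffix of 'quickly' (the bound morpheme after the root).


The word 'quickly' = 'quick' (root) + '-ly' (suffix). The suffix is '-ly'.

ly


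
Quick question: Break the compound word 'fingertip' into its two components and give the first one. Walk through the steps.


Split 'fingertip' into 'finger' + 'tip'. The first part is 'finger'.

finger


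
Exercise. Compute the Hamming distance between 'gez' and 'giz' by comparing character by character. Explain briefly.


Alignment:
Position 1: 'g' vs 'g' = match
Position 2: 'e' vs 'i' = DIFFER
Position 3: 'z' vs 'z' = match
Total differences: 1

1


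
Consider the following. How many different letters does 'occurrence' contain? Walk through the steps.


Unique letters in 'occurrence': {c, e, n, o, r, u} = 6 distinct letters.

6


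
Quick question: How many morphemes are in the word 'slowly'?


Decomposition: slow (root) + -ly (suffix) = 2 morpheme(s)

2 morphemes


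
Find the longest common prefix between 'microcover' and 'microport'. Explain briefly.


Compare from the start: 5 characters match: 'micro'. Mismatch at position 6: 'c' vs 'p'.

micro


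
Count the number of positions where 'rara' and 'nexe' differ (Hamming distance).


Alignment:
Position 1: 'r' vs 'n' = DIFFER
Position 2: 'a' vs 'e' = DIFFER
Position 3: 'r' vs 'x' = DIFFER
Position 4: 'a' vs 'e' = DIFFER
Total differences: 4

4


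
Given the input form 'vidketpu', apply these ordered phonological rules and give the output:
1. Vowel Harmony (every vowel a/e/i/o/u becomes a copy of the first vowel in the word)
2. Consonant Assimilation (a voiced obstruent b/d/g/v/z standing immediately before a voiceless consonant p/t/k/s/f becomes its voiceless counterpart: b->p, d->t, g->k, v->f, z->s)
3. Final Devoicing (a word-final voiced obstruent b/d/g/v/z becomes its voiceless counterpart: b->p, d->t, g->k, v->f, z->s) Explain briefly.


Starting form: 'vidketpu'
Rule 1: Vowel Harmony: all vowels become 'i' (matching first vowel). 'vidketpu' -> 'vidkitpi'
Rule 2: Consonant Assimilation: voiced obstruent before voiceless consonant becomes voiceless ('dk' -> 'tk'). 'vidkitpi' -> 'vitkitpi'
Rule 3: Final Devoicing: the word ends in the vowel 'i', not a consonant. No change.
Final form: 'vitkitpi'

vitkitpi


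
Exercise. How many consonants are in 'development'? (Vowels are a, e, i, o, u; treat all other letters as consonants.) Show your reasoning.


Consonants in 'development': d, v, l, p, m, n, t = 7 consonants.

7


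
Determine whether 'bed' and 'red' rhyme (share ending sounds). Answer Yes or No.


Rime (stressed vowel + following sounds) of 'bed': -ed = /ɛd/
Rime of 'red': -ed = /ɛd/
/ɛd/ and /ɛd/ are the same ending sound, so the words rhyme.

Yes


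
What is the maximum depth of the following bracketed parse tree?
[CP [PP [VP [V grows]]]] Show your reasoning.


Count bracket nesting levels:
'[' at pos 0: depth = 1
'[' at pos 4: depth = 2
'[' at pos 8: depth = 3
'[' at pos 12: depth = 4
Maximum depth reached: 4

4


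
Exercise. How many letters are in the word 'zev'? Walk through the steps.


Spell out 'zev' and number each letter: z(1), e(2), v(3). Total: 3 letters.

3


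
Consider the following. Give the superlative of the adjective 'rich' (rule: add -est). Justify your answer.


Apply superlative formation (add -est): 'rich' -> 'richest'.

richest


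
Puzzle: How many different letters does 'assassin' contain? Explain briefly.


Unique letters in 'assassin': {a, i, n, s} = 4 distinct letters.

4


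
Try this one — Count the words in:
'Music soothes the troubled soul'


Split into words: Music | soothes | the | troubled | soul = 5 words.

5


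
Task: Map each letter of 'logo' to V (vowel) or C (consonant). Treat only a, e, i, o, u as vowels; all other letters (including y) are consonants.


Letter mapping: l = C, o = V, g = C, o = V.

CVCV


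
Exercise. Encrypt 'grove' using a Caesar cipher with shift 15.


Shift each letter by 15: g -> v, r -> g, o -> d, v -> k, e -> t. Result: 'vgdkt'.

vgdkt


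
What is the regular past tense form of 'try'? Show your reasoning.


Apply rule: Change -y to -ied. 'try' becomes 'tried'.

tried


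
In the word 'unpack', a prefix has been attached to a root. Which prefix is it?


The word 'unpack' = 'un' (prefix) + 'pack' (root). The prefix is 'un'.

un


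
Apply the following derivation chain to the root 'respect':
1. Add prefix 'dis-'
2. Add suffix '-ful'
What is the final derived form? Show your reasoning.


Step 1: Add prefix 'dis-' to 'respect' = 'disrespect'
Step 2: Add suffix '-ful' to 'disrespect' = 'disrespectful'

disrespectful


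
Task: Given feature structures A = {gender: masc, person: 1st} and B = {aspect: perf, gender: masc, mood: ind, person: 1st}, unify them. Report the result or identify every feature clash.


Compare features:
aspect: A=_ vs B=perf -> unified: perf
gender: A=masc vs B=masc -> unified: masc
mood: A=_ vs B=ind -> unified: ind
person: A=1st vs B=1st -> unified: 1st
No clashes found.

Unified: {aspect: perf, gender: masc, mood: ind, person: 1st}


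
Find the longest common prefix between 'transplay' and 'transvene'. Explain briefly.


Compare from the start: 5 characters match: 'trans'. Mismatch at position 6: 'p' vs 'v'.

trans


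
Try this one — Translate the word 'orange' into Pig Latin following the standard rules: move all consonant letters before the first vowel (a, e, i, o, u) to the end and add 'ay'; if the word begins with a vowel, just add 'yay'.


'orange' starts with a vowel, so add 'yay': 'orangeyay'.

orangeyay


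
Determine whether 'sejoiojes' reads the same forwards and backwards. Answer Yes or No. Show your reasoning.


Forward: 'sejoiojes'
Reversed: 'sejoiojes'
They are identical.

Yes


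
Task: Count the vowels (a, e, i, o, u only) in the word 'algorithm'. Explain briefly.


Vowels in 'algorithm': a, o, i = 3 vowels.

3


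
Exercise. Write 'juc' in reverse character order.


Reverse 'juc' character by character: 'cuj'.

cuj


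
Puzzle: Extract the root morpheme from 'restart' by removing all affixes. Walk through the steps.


Remove prefix 're' from 'restart' to get root 'start'.

start
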